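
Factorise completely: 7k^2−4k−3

Need a pair with product 7·(−3) = −21 and sum −4: that's −7 and 3.
Split the middle term: 7k^2−7k + 3k−3 = 7k(k−1) + 3(k−1).

(7k+3)(k−1)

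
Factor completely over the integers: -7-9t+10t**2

Need a pair with product 10·(-7) = -70 and sum -9: that's -14 and 5.
Split the middle term: 10t**2-14t + 5t-7 = 2t(5t-7) + (5t-7).

(2t+1)(5t-7)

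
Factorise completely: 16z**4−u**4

(2z)⁴ − (u)⁴ = ((2z)² − (u)²)((2z)² + (u)²); the first factor splits again, the second (4z**2+u**2) is irreducible.

(2z−u)(2z+u)(4z**2+u**2)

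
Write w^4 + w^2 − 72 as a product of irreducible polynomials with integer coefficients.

(w^2 + 9)·(w^2 − 8)

Substitute u = w^2 to get a quadratic in u, then factor.
w^2 − 8 is irreducible over ℤ (8 is not a perfect square).
w^2 + 9 is irreducible over ℤ (sum of squares).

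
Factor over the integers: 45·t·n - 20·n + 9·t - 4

(5·n + 1)·(9·t - 4)

Group as (45·t·n + 9·t) + (-20·n - 4) = 9·t·(5·n + 1) - 4·(5·n + 1).
Both groups share the factor (5·n + 1).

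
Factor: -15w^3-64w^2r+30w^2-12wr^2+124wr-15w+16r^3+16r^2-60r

Group: w(-15w^2-4wr+30w+4r^2+4r-15) + 4r(-15w^2-4wr+30w+4r^2+4r-15); both groups contain (-15w^2-4wr+30w+4r^2+4r-15), so (w+4r) is a factor with cofactor -15w^2-4wr+30w+4r^2+4r-15.
The cofactor groups again: -15w^2-4wr+30w+4r^2+4r-15 = -3w(5w-2r-5) + (-2r+3)(5w-2r-5); both groups contain (5w-2r-5), giving -(3w+2r-3)(5w-2r-5).

-(5w-2r-5)(3w+2r-3)(w+4r)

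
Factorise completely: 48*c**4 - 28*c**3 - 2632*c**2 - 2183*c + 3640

(2*c + 13)*(4*c + 7)*(6*c - 5)*(c - 8)

Testing divisors of the constant over divisors of the leading coefficient, c = 5/6 is a root, giving the factor (6*c - 5) and quotient 8*c**3 + 2*c**2 - 437*c - 728.
Then c = -13/2 is a root, giving the factor (2*c + 13) and quotient 4*c**2 - 25*c - 56.
The remaining quadratic factors as (c - 8)(4*c + 7).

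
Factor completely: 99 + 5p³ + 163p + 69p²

(5p + 9)(p + 1)(p + 11)

Testing divisors of the constant over divisors of the leading coefficient, p = -1 is a root, so (p + 1) divides it; the quotient is 5p² + 64p + 99.
The remaining quadratic factors as (5p + 9)(p + 11).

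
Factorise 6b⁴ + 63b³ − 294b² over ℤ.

Pull out the common factor 3b², then factor the remaining trinomial.

3b²(2b − 7)(b + 14)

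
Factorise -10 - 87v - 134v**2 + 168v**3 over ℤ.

Trying the rational-root candidates, v = -2/7 is a root, so (7v + 2) is a factor; dividing leaves 24v**2 - 26v - 5.
The remaining quadratic factors as (6v + 1)(4v - 5).

(4v - 5)(6v + 1)(7v + 2)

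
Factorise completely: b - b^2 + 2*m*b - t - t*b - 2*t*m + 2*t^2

Group: t*(2*t - 2*m + b - 1) - b*(2*t - 2*m + b - 1); both groups contain (2*t - 2*m + b - 1).

(t - b)*(2*t - 2*m + b - 1)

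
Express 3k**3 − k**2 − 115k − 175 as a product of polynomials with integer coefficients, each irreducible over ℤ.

(3k + 5)(k + 5)(k − 7)

Trying the rational-root candidates, k = 7 is a root, so (k − 7) is a factor; dividing leaves 3k**2 + 20k + 25.
The remaining quadratic factors as (k + 5)(3k + 5).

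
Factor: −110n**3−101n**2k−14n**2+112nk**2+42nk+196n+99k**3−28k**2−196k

−(n−k)(10n+11k+14)(11n+9k−14)

Group: n(−110n**2−211nk−14n−99k**2+28k+196) − k(−110n**2−211nk−14n−99k**2+28k+196); both groups contain (−110n**2−211nk−14n−99k**2+28k+196), so (n−k) is a factor with cofactor −110n**2−211nk−14n−99k**2+28k+196.
The cofactor groups again: −110n**2−211nk−14n−99k**2+28k+196 = −10n(11n+9k−14) + (−11k−14)(11n+9k−14); both groups contain (11n+9k−14), giving −(10n+11k+14)(11n+9k−14).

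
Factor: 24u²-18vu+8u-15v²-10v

-(5v-4u)(3v+6u+2)

Group: -3v(5v-4u) + (-6u-2)(5v-4u); both groups contain (5v-4u).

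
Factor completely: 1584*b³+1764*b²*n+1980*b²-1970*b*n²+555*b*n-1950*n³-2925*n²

(11*b+15*n)*(12*b+10*n+15)*(12*b-13*n)

Group: 12*b*(132*b²+37*b*n-195*n²) + (10*n+15)*(132*b²+37*b*n-195*n²); both groups contain (132*b²+37*b*n-195*n²), so (12*b+10*n+15) is a factor with cofactor 132*b²+37*b*n-195*n².
The cofactor groups again: 132*b²+37*b*n-195*n² = 11*b*(12*b-13*n) + 15*n*(12*b-13*n); both groups contain (12*b-13*n), giving (11*b+15*n)*(12*b-13*n).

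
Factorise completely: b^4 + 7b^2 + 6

Substitute u = b^2 to get a quadratic in u, then factor.
b^2 + 1 is irreducible over ℤ (sum of squares).
b^2 + 6 is irreducible over ℤ (always positive, so no real roots).

(b^2 + 1)(b^2 + 6)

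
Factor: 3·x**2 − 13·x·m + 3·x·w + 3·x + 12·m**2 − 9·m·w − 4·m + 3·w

Group: x·(3·x − 4·m + 3·w) + (−3·m + 1)·(3·x − 4·m + 3·w); both groups contain (3·x − 4·m + 3·w).

(x − 3·m + 1)·(3·x − 4·m + 3·w)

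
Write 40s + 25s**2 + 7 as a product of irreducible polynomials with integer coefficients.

(5s + 1)(5s + 7)

Need a pair with product 25·7 = 175 and sum 40: that's 35 and 5.
Split the middle term: 25s**2 + 35s + 5s + 7 = 5s(5s + 7) + (5s + 7).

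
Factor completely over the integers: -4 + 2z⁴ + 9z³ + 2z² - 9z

Testing divisors of the constant over divisors of the leading coefficient, z = -4 is a root, so (z + 4) is a factor; dividing leaves 2z³ + z² - 2z - 1.
Next, z = 1 is a root, so (z - 1) is a factor; dividing leaves 2z² + 3z + 1.
The remaining quadratic factors as (z + 1)(2z + 1).

(2z + 1)(z + 1)(z + 4)(z - 1)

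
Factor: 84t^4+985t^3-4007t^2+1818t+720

(3t-8)(4t+1)(7t-6)(t+15)

Testing divisors of the constant over divisors of the leading coefficient, t = -1/4 is a root, so (4t+1) is a factor; dividing leaves 21t^3+241t^2-1062t+720.
Then t = 8/3 is a root, so (3t-8) is a factor; dividing leaves 7t^2+99t-90.
The remaining quadratic factors as (7t-6)(t+15).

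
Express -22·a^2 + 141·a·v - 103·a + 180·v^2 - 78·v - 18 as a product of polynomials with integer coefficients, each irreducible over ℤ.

Group: -11·a·(2·a - 15·v + 9) + (-12·v - 2)·(2·a - 15·v + 9); both groups contain (2·a - 15·v + 9).

-(11·a + 12·v + 2)·(2·a - 15·v + 9)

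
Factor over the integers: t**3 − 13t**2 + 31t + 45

(t + 1)(t − 5)(t − 9)

Testing divisors of the constant over divisors of the leading coefficient, t = −1 is a root, so (t + 1) divides it; the quotient is t**2 − 14t + 45.
The remaining quadratic factors as (t − 9)(t − 5).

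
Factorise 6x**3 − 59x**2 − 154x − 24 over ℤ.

(6x + 1)(x + 2)(x − 12)

Testing divisors of the constant over divisors of the leading coefficient, x = 12 is a root, so (x − 12) divides it; the quotient is 6x**2 + 13x + 2.
The remaining quadratic factors as (6x + 1)(x + 2).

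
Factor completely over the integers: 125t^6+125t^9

125t^6(t+1)(t^2-t+1)

Pull out the common factor 125t^6, leaving t^3+1.
Recognize a sum of cubes with the parts t and 1.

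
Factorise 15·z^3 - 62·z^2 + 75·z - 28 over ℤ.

(3·z - 7)·(5·z - 4)·(z - 1)

By the rational root theorem, z = 7/3 is a root, so (3·z - 7) divides it; the quotient is 5·z^2 - 9·z + 4.
The remaining quadratic factors as (5·z - 4)(z - 1).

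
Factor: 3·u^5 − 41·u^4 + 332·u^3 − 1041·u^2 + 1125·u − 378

By the rational root theorem, u = 1 is a root, giving the factor (u − 1) and quotient 3·u^4 − 38·u^3 + 294·u^2 − 747·u + 378.
Then u = 3 is a root, so (u − 3) is a factor; dividing leaves 3·u^3 − 29·u^2 + 207·u − 126.
Continuing, u = 2/3 is a root, so (3·u − 2) divides it; the quotient is u^2 − 9·u + 63.
The quadratic u^2 − 9·u + 63 has discriminant −171 < 0 and is irreducible over ℤ.

(3·u − 2)·(u − 1)·(u − 3)·(u^2 − 9·u + 63)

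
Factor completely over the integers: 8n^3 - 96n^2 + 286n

Pull out the common factor 2n, then factor the remaining trinomial.

2n(2n - 11)(2n - 13)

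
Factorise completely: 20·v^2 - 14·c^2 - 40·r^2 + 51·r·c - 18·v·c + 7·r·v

-(5·r - 4·v - 2·c)·(8·r + 5·v - 7·c)

Group: -5·r·(8·r + 5·v - 7·c) + (4·v + 2·c)·(8·r + 5·v - 7·c); both groups contain (8·r + 5·v - 7·c).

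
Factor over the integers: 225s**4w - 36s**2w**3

Factor out 9s**2w, leaving 25s**2 - 4w**2, which is a difference of two squares.

9s**2w(5s + 2w)(5s - 2w)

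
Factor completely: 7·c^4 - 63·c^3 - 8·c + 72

(c - 9)·(7·c^3 - 8)

Group as (7·c^4 - 8·c) + (-63·c^3 + 72) = c·(7·c^3 - 8) - 9·(7·c^3 - 8).
Both groups share the factor (7·c^3 - 8).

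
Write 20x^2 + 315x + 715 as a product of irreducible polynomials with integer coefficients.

Pull out the common factor 5, then factor the remaining trinomial.

5(4x + 11)(x + 13)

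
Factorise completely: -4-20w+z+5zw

Group as (5zw+z) + (-20w-4) = z(5w+1) - 4(5w+1).
Both groups share the factor (5w+1).

(5w+1)(z-4)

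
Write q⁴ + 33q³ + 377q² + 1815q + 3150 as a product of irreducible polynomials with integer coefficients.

Among the possible rational roots, q = −5 is a root, so (q + 5) divides it; the quotient is q³ + 28q² + 237q + 630.
Continuing, q = −6 is a root, so (q + 6) is a factor; dividing leaves q² + 22q + 105.
The remaining quadratic factors as (q + 15)(q + 7).

(q + 15)(q + 5)(q + 6)(q + 7)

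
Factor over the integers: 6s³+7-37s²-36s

(6s-1)(s+1)(s-7)

By the rational root theorem, s = 1/6 is a root, giving the factor (6s-1) and quotient s²-6s-7.
The remaining quadratic factors as (s+1)(s-7).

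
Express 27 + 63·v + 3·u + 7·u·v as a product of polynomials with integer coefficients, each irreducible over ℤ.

Group as (7·u·v + 3·u) + (63·v + 27) = u·(7·v + 3) + 9·(7·v + 3).
Both groups share the factor (7·v + 3).

(7·v + 3)·(u + 9)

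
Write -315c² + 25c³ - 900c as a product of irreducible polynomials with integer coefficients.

Pull out the common factor 5c, then factor the remaining trinomial.

5c(5c + 12)(c - 15)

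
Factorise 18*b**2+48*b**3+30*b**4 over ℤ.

Pull out the common factor 6*b**2, then factor the remaining trinomial.

6*b**2*(5*b+3)*(b+1)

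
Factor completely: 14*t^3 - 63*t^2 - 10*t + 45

Group as (14*t^3 - 10*t) + (-63*t^2 + 45) = 2*t*(7*t^2 - 5) - 9*(7*t^2 - 5).
Both groups share the factor (7*t^2 - 5).

(2*t - 9)*(7*t^2 - 5)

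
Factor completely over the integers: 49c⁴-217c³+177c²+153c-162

(7c+6)(7c-9)(c-1)(c-3)

Among the possible rational roots, c = 3 is a root, giving the factor (c-3) and quotient 49c³-70c²-33c+54.
Then c = -6/7 is a root, so (7c+6) divides it; the quotient is 7c²-16c+9.
The remaining quadratic factors as (c-1)(7c-9).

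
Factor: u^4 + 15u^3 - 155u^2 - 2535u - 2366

(u + 1)(u + 13)(u + 14)(u - 13)

Trying the rational-root candidates, u = 13 is a root, giving the factor (u - 13) and quotient u^3 + 28u^2 + 209u + 182.
Next, u = -13 is a root, so (u + 13) is a factor; dividing leaves u^2 + 15u + 14.
The remaining quadratic factors as (u + 14)(u + 1).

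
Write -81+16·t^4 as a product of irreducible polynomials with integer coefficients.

(2·t)⁴ − (3)⁴ = ((2·t)² − (3)²)((2·t)² + (3)²); the first factor splits again, the second (4·t^2+9) is irreducible.

(2·t+3)·(2·t-3)·(4·t^2+9)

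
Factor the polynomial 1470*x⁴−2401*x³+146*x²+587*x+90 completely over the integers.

Among the possible rational roots, x = −2/7 is a root, giving the factor (7*x+2) and quotient 210*x³−403*x²+136*x+45.
Continuing, x = −1/5 is a root, so (5*x+1) is a factor; dividing leaves 42*x²−89*x+45.
The remaining quadratic factors as (6*x−5)(7*x−9).

(5*x+1)*(6*x−5)*(7*x+2)*(7*x−9)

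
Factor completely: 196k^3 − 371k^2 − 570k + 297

(4k − 11)(7k + 9)(7k − 3)

Among the possible rational roots, k = −9/7 is a root, so (7k + 9) divides it; the quotient is 28k^2 − 89k + 33.
The remaining quadratic factors as (7k − 3)(4k − 11).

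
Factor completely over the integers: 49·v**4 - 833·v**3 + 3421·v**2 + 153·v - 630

By the rational root theorem, v = 7 is a root, so (v - 7) divides it; the quotient is 49·v**3 - 490·v**2 - 9·v + 90.
Then v = 10 is a root, giving the factor (v - 10) and quotient 49·v**2 - 9.
The remaining quadratic factors as (7·v + 3)(7·v - 3).

(7·v + 3)·(7·v - 3)·(v - 10)·(v - 7)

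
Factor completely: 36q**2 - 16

4(3q + 2)(3q - 2)

Factor out 4, leaving 9q**2 - 4, which is a difference of two squares.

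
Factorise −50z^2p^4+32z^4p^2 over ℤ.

2p^2z^2(4z−5p)(4z+5p)

Every term has a factor of 2z^2p^2. Then 16z^2−25p^2 = (4z)² − (5p)².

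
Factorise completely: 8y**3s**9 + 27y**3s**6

s**6y**3(2s + 3)(4s**2 − 6s + 9)

Pull out the common factor y**3s**6, leaving 8s**3 + 27.
Recognize a sum of cubes with the parts 3 and 2s.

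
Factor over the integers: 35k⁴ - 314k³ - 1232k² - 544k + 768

Testing divisors of the constant over divisors of the leading coefficient, k = 4/7 is a root, giving the factor (7k - 4) and quotient 5k³ - 42k² - 200k - 192.
Next, k = -2 is a root, so (k + 2) divides it; the quotient is 5k² - 52k - 96.
The remaining quadratic factors as (k - 12)(5k + 8).

(5k + 8)(7k - 4)(k + 2)(k - 12)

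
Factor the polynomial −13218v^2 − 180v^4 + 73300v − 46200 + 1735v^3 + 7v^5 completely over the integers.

(7v − 5)(v − 10)(v − 14)(v^2 − v + 66)

By the rational root theorem, v = 10 is a root, so (v − 10) divides it; the quotient is 7v^4 − 110v^3 + 635v^2 − 6868v + 4620.
Then v = 14 is a root, so (v − 14) divides it; the quotient is 7v^3 − 12v^2 + 467v − 330.
Continuing, v = 5/7 is a root, so (7v − 5) divides it; the quotient is v^2 − v + 66.
The quadratic v^2 − v + 66 has discriminant −263 < 0 and is irreducible over ℤ.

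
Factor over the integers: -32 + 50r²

Pull out the common factor 2; 25r² - 16 is a difference of squares.

2(5r + 4)(5r - 4)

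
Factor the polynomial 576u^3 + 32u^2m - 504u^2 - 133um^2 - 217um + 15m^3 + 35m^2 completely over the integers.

(8u - 3m - 7)(8u - m)(9u + 5m)

Group: 9u(64u^2 - 32um - 56u + 3m^2 + 7m) + 5m(64u^2 - 32um - 56u + 3m^2 + 7m); both groups contain (64u^2 - 32um - 56u + 3m^2 + 7m), so (9u + 5m) is a factor with cofactor 64u^2 - 32um - 56u + 3m^2 + 7m.
The cofactor groups again: 64u^2 - 32um - 56u + 3m^2 + 7m = 8u(8u - 3m - 7) - m(8u - 3m - 7); both groups contain (8u - 3m - 7), giving (8u - m)(8u - 3m - 7).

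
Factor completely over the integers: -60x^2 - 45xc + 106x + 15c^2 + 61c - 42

-(12x - 3c - 14)(5x + 5c - 3)

Group: -12x(5x + 5c - 3) + (3c + 14)(5x + 5c - 3); both groups contain (5x + 5c - 3).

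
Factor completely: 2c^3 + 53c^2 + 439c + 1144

(2c + 11)(c + 13)(c + 8)

Testing divisors of the constant over divisors of the leading coefficient, c = −11/2 is a root, so (2c + 11) divides it; the quotient is c^2 + 21c + 104.
The remaining quadratic factors as (c + 13)(c + 8).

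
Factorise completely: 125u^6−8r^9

(5u^2−2r^3)(25u^4+10u^2r^3+4r^6)

Recognize a difference of cubes with the parts 5u^2 and 2r^3.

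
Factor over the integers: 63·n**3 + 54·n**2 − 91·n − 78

(7·n + 6)·(9·n**2 − 13)

Group as (63·n**3 − 91·n) + (54·n**2 − 78) = 7·n·(9·n**2 − 13) + 6·(9·n**2 − 13).
Both groups share the factor (9·n**2 − 13).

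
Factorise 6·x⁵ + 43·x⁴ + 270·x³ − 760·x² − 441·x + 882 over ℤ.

(6·x + 7)·(x − 1)·(x − 2)·(x² + 9·x + 63)

Trying the rational-root candidates, x = 1 is a root, so (x − 1) is a factor; dividing leaves 6·x⁴ + 49·x³ + 319·x² − 441·x − 882.
Then x = 2 is a root, so (x − 2) divides it; the quotient is 6·x³ + 61·x² + 441·x + 441.
Then x = −7/6 is a root, so (6·x + 7) is a factor; dividing leaves x² + 9·x + 63.
The quadratic x² + 9·x + 63 has discriminant −171 < 0 and is irreducible over ℤ.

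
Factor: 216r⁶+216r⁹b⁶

216r⁶(rb²+1)(r²b⁴-rb²+1)

Factor out 216r⁶ first: what remains is r³b⁶+1.
Recognize a sum of cubes with the parts rb² and 1.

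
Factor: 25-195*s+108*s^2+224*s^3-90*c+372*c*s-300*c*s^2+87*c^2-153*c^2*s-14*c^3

-(2*c+7*s-1)*(7*c-4*s-5)*(c+8*s-5)

Group: 7*c*(-2*c^2-23*c*s+11*c-56*s^2+43*s-5) + (-4*s-5)*(-2*c^2-23*c*s+11*c-56*s^2+43*s-5); both groups contain (-2*c^2-23*c*s+11*c-56*s^2+43*s-5), so (7*c-4*s-5) is a factor with cofactor -2*c^2-23*c*s+11*c-56*s^2+43*s-5.
The cofactor groups again: -2*c^2-23*c*s+11*c-56*s^2+43*s-5 = -c*(2*c+7*s-1) + (-8*s+5)*(2*c+7*s-1); both groups contain (2*c+7*s-1), giving -(c+8*s-5)*(2*c+7*s-1).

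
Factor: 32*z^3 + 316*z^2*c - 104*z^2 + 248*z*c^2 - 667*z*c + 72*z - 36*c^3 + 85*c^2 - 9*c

(8*z - c)*(4*z + 4*c - 9)*(z + 9*c - 1)

Group: 4*z*(8*z^2 + 71*z*c - 8*z - 9*c^2 + c) + (4*c - 9)*(8*z^2 + 71*z*c - 8*z - 9*c^2 + c); both groups contain (8*z^2 + 71*z*c - 8*z - 9*c^2 + c), so (4*z + 4*c - 9) is a factor with cofactor 8*z^2 + 71*z*c - 8*z - 9*c^2 + c.
The cofactor groups again: 8*z^2 + 71*z*c - 8*z - 9*c^2 + c = 8*z*(z + 9*c - 1) - c*(z + 9*c - 1); both groups contain (z + 9*c - 1), giving (8*z - c)*(z + 9*c - 1).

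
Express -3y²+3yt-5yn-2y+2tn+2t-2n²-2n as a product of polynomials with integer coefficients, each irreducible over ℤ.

-(3y+2n+2)(y-t+n)

Group: -y(3y+2n+2) + (t-n)(3y+2n+2); both groups contain (3y+2n+2).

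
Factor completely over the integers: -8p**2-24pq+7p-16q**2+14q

-(8p+8q-7)(p+2q)

Group: -8p(p+2q) + (-8q+7)(p+2q); both groups contain (p+2q).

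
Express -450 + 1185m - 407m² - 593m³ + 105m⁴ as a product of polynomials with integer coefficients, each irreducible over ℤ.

(3m + 5)(5m - 3)(7m - 5)(m - 6)

Among the possible rational roots, m = 6 is a root, giving the factor (m - 6) and quotient 105m³ + 37m² - 185m + 75.
Next, m = 5/7 is a root, giving the factor (7m - 5) and quotient 15m² + 16m - 15.
The remaining quadratic factors as (3m + 5)(5m - 3).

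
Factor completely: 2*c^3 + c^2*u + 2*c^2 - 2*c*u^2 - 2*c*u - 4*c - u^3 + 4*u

(2*c + u - 2)*(c + u + 2)*(c - u)

Group: 2*c*(c^2 + 2*c - u^2 - 2*u) + (u - 2)*(c^2 + 2*c - u^2 - 2*u); both groups contain (c^2 + 2*c - u^2 - 2*u), so (2*c + u - 2) is a factor with cofactor c^2 + 2*c - u^2 - 2*u.
The cofactor groups again: c^2 + 2*c - u^2 - 2*u = c*(c + u + 2) - u*(c + u + 2); both groups contain (c + u + 2), giving (c - u)*(c + u + 2).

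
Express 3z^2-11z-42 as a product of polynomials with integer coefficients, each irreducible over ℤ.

(3z+7)(z-6)

Need a pair with product 3·(-42) = -126 and sum -11: that's 7 and -18.
Split the middle term: 3z^2+7z - 18z-42 = z(3z+7) - 6(3z+7).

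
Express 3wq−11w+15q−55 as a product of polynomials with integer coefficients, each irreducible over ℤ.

(3q−11)(w+5)

Group as (3wq−11w) + (15q−55) = w(3q−11) + 5(3q−11).
Both groups share the factor (3q−11).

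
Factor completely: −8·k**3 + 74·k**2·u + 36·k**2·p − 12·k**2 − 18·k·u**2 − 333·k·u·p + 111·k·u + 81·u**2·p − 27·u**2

Group: k·(−8·k**2 + 2·k·u + 36·k·p − 12·k − 9·u·p + 3·u) − 9·u·(−8·k**2 + 2·k·u + 36·k·p − 12·k − 9·u·p + 3·u); both groups contain (−8·k**2 + 2·k·u + 36·k·p − 12·k − 9·u·p + 3·u), so (k − 9·u) is a factor with cofactor −8·k**2 + 2·k·u + 36·k·p − 12·k − 9·u·p + 3·u.
The cofactor groups again: −8·k**2 + 2·k·u + 36·k·p − 12·k − 9·u·p + 3·u = −4·k·(2·k − 9·p + 3) + u·(2·k − 9·p + 3); both groups contain (2·k − 9·p + 3), giving −(4·k − u)·(2·k − 9·p + 3).

−(2·k − 9·p + 3)·(4·k − u)·(k − 9·u)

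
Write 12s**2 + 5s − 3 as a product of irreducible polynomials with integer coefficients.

Need a pair with product 12·(−3) = −36 and sum 5: that's −4 and 9.
Split the middle term: 12s**2 − 4s + 9s − 3 = 4s(3s − 1) + 3(3s − 1).

(3s − 1)(4s + 3)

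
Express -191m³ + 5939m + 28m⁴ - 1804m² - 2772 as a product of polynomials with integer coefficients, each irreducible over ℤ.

Among the possible rational roots, m = 11 is a root, so (m - 11) divides it; the quotient is 28m³ + 117m² - 517m + 252.
Then m = 9/4 is a root, so (4m - 9) is a factor; dividing leaves 7m² + 45m - 28.
The remaining quadratic factors as (m + 7)(7m - 4).

(4m - 9)(7m - 4)(m + 7)(m - 11)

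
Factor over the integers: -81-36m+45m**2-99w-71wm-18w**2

Group: -2w(9w-5m+9) + (-9m-9)(9w-5m+9); both groups contain (9w-5m+9).

-(9w-5m+9)(2w+9m+9)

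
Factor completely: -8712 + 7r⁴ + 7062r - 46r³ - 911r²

(7r - 11)(r + 12)(r - 11)(r - 6)

Among the possible rational roots, r = 11/7 is a root, so (7r - 11) divides it; the quotient is r³ - 5r² - 138r + 792.
Next, r = -12 is a root, so (r + 12) divides it; the quotient is r² - 17r + 66.
The remaining quadratic factors as (r - 6)(r - 11).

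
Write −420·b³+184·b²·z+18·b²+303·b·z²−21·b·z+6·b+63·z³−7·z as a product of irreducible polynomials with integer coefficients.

Group: 6·b·(−70·b²−51·b·z+3·b−9·z²+1) − 7·z·(−70·b²−51·b·z+3·b−9·z²+1); both groups contain (−70·b²−51·b·z+3·b−9·z²+1), so (6·b−7·z) is a factor with cofactor −70·b²−51·b·z+3·b−9·z²+1.
The cofactor groups again: −70·b²−51·b·z+3·b−9·z²+1 = −10·b·(7·b+3·z−1) + (−3·z−1)·(7·b+3·z−1); both groups contain (7·b+3·z−1), giving −(10·b+3·z+1)·(7·b+3·z−1).

−(10·b+3·z+1)·(6·b−7·z)·(7·b+3·z−1)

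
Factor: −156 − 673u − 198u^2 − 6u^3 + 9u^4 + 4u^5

Testing divisors of the constant over divisors of the leading coefficient, u = −1/4 is a root, so (4u + 1) is a factor; dividing leaves u^4 + 2u^3 − 2u^2 − 49u − 156.
Continuing, u = 4 is a root, giving the factor (u − 4) and quotient u^3 + 6u^2 + 22u + 39.
Continuing, u = −3 is a root, so (u + 3) divides it; the quotient is u^2 + 3u + 13.
The quadratic u^2 + 3u + 13 has discriminant −43 < 0 and is irreducible over ℤ.

(4u + 1)(u + 3)(u − 4)(u^2 + 3u + 13)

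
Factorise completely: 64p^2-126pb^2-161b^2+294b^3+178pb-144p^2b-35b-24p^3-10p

Group: 2p(-12p^2-30pb+2p+42b^2+7b) + (7b-5)(-12p^2-30pb+2p+42b^2+7b); both groups contain (-12p^2-30pb+2p+42b^2+7b), so (2p+7b-5) is a factor with cofactor -12p^2-30pb+2p+42b^2+7b.
The cofactor groups again: -12p^2-30pb+2p+42b^2+7b = -6p(2p+7b) + (6b+1)(2p+7b); both groups contain (2p+7b), giving -(6p-6b-1)(2p+7b).

-(6p-6b-1)(2p+7b)(2p+7b-5)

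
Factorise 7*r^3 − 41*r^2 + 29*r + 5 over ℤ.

(7*r + 1)*(r − 1)*(r − 5)

Trying the rational-root candidates, r = 5 is a root, giving the factor (r − 5) and quotient 7*r^2 − 6*r − 1.
The remaining quadratic factors as (7*r + 1)(r − 1).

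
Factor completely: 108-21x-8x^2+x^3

(x+4)(x-3)(x-9)

By the rational root theorem, x = -4 is a root, giving the factor (x+4) and quotient x^2-12x+27.
The remaining quadratic factors as (x-3)(x-9).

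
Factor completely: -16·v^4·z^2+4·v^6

Pull out the common factor 4·v^4, leaving v^2-4·z^2.
Recognize a difference of squares with the parts v and 2·z.

4·v^4·(v+2·z)·(v-2·z)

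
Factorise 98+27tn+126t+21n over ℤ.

Group as (27tn+126t) + (21n+98) = 9t(3n+14) + 7(3n+14).
Both groups share the factor (3n+14).

(3n+14)(9t+7)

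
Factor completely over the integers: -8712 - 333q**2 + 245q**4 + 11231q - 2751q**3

By the rational root theorem, q = 8/7 is a root, so (7q - 8) is a factor; dividing leaves 35q**3 - 353q**2 - 451q + 1089.
Then q = 11 is a root, so (q - 11) is a factor; dividing leaves 35q**2 + 32q - 99.
The remaining quadratic factors as (7q - 9)(5q + 11).

(5q + 11)(7q - 8)(7q - 9)(q - 11)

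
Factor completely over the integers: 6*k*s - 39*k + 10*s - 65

(2*s - 13)*(3*k + 5)

Group as (6*k*s - 39*k) + (10*s - 65) = 3*k*(2*s - 13) + 5*(2*s - 13).
Both groups share the factor (2*s - 13).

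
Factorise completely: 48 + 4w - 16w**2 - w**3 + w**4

By the rational root theorem, w = 2 is a root, so (w - 2) is a factor; dividing leaves w**3 + w**2 - 14w - 24.
Next, w = 4 is a root, so (w - 4) is a factor; dividing leaves w**2 + 5w + 6.
The remaining quadratic factors as (w + 3)(w + 2).

(w + 2)(w + 3)(w - 2)(w - 4)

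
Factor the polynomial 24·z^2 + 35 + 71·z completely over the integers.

Need a pair with product 24·35 = 840 and sum 71: that's 56 and 15.
Split the middle term: 24·z^2 + 56·z + 15·z + 35 = 8·z·(3·z + 7) + 5·(3·z + 7).

(3·z + 7)·(8·z + 5)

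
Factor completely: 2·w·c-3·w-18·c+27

(2·c-3)·(w-9)

Group as (2·w·c-3·w) + (-18·c+27) = w·(2·c-3) - 9·(2·c-3).
Both groups share the factor (2·c-3).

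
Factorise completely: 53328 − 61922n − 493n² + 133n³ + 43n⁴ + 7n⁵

(7n − 6)(n + 11)(n − 8)(n² + 4n + 101)

Testing divisors of the constant over divisors of the leading coefficient, n = 6/7 is a root, so (7n − 6) divides it; the quotient is n⁴ + 7n³ + 25n² − 49n − 8888.
Next, n = 8 is a root, so (n − 8) divides it; the quotient is n³ + 15n² + 145n + 1111.
Then n = −11 is a root, giving the factor (n + 11) and quotient n² + 4n + 101.
The quadratic n² + 4n + 101 has discriminant −388 < 0 and is irreducible over ℤ.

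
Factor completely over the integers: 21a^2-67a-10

Need a pair with product 21·(-10) = -210 and sum -67: that's -70 and 3.
Split the middle term: 21a^2-70a + 3a-10 = 7a(3a-10) + (3a-10).

(3a-10)(7a+1)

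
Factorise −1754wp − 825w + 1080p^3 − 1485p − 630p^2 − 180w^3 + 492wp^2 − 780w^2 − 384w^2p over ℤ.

−(6w − 10p + 15)(6w + 12p + 11)(5w + 9p)

Group: 5w(−36w^2 − 12wp − 156w + 120p^2 − 70p − 165) + 9p(−36w^2 − 12wp − 156w + 120p^2 − 70p − 165); both groups contain (−36w^2 − 12wp − 156w + 120p^2 − 70p − 165), so (5w + 9p) is a factor with cofactor −36w^2 − 12wp − 156w + 120p^2 − 70p − 165.
The cofactor groups again: −36w^2 − 12wp − 156w + 120p^2 − 70p − 165 = −6w(6w − 10p + 15) + (−12p − 11)(6w − 10p + 15); both groups contain (6w − 10p + 15), giving −(6w + 12p + 11)(6w − 10p + 15).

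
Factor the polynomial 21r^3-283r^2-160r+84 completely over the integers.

(3r-1)(7r+6)(r-14)

Testing divisors of the constant over divisors of the leading coefficient, r = 1/3 is a root, so (3r-1) is a factor; dividing leaves 7r^2-92r-84.
The remaining quadratic factors as (7r+6)(r-14).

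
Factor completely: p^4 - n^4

Write as (p^2)² − (n^2)², then factor p^2 - n^2 once more.

(p - n)(p + n)(p^2 + n^2)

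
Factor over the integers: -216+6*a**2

Factor out 6, leaving a**2-36, which is a difference of two squares.

6*(a+6)*(a-6)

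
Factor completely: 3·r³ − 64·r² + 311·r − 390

By the rational root theorem, r = 13/3 is a root, so (3·r − 13) is a factor; dividing leaves r² − 17·r + 30.
The remaining quadratic factors as (r − 15)(r − 2).

(3·r − 13)·(r − 15)·(r − 2)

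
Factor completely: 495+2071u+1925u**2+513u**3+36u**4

By the rational root theorem, u = -5/4 is a root, so (4u+5) is a factor; dividing leaves 9u**3+117u**2+335u+99.
Next, u = -9 is a root, giving the factor (u+9) and quotient 9u**2+36u+11.
The remaining quadratic factors as (3u+1)(3u+11).

(3u+1)(3u+11)(4u+5)(u+9)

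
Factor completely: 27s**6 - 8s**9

-s**6(2s - 3)(4s**2 + 6s + 9)

Factor out s**6 first: what remains is -8s**3 + 27.
Recognize a difference of cubes with the parts 3 and 2s.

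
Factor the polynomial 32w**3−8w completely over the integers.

Factor out 8w, leaving 4w**2−1, which is a difference of two squares.

8w(2w+1)(2w−1)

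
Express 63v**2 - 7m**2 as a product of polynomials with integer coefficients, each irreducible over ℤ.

Pull out the common factor 7; 9v**2 - m**2 is a difference of squares.

7(3v - m)(3v + m)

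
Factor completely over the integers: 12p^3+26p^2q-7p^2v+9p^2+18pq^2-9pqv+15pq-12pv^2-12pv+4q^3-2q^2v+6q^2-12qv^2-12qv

(3p+2q-4v)(4p+2q+3v+3)(p+q)

Group: p(12p^2+14pq-7pv+9p+4q^2-2qv+6q-12v^2-12v) + q(12p^2+14pq-7pv+9p+4q^2-2qv+6q-12v^2-12v); both groups contain (12p^2+14pq-7pv+9p+4q^2-2qv+6q-12v^2-12v), so (p+q) is a factor with cofactor 12p^2+14pq-7pv+9p+4q^2-2qv+6q-12v^2-12v.
The cofactor groups again: 12p^2+14pq-7pv+9p+4q^2-2qv+6q-12v^2-12v = 3p(4p+2q+3v+3) + (2q-4v)(4p+2q+3v+3); both groups contain (4p+2q+3v+3), giving (3p+2q-4v)(4p+2q+3v+3).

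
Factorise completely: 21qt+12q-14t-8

Group as (21qt+12q) + (-14t-8) = 3q(7t+4) - 2(7t+4).
Both groups share the factor (7t+4).

(3q-2)(7t+4)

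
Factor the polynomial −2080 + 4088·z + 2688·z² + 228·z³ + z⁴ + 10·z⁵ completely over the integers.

Testing divisors of the constant over divisors of the leading coefficient, z = 2/5 is a root, giving the factor (5·z − 2) and quotient 2·z⁴ + z³ + 46·z² + 556·z + 1040.
Next, z = −4 is a root, giving the factor (z + 4) and quotient 2·z³ − 7·z² + 74·z + 260.
Next, z = −5/2 is a root, so (2·z + 5) is a factor; dividing leaves z² − 6·z + 52.
The quadratic z² − 6·z + 52 has discriminant −172 < 0 and is irreducible over ℤ.

(2·z + 5)·(5·z − 2)·(z + 4)·(z² − 6·z + 52)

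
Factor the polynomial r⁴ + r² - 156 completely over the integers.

(r² + 13)·(r² - 12)

Substitute u = r² to get a quadratic in u, then factor.
r² + 13 is irreducible over ℤ (always positive, so no real roots).
r² - 12 is irreducible over ℤ (12 is not a perfect square).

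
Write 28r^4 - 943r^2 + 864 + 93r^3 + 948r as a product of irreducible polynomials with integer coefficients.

Trying the rational-root candidates, r = 3 is a root, so (r - 3) divides it; the quotient is 28r^3 + 177r^2 - 412r - 288.
Then r = -4/7 is a root, so (7r + 4) divides it; the quotient is 4r^2 + 23r - 72.
The remaining quadratic factors as (r + 8)(4r - 9).

(4r - 9)(7r + 4)(r + 8)(r - 3)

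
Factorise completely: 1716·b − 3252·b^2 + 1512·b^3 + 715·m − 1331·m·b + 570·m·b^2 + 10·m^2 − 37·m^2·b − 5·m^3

Group: m·(−5·m^2 + 33·m·b − 55·m + 108·b^2 − 132·b) + (14·b − 13)·(−5·m^2 + 33·m·b − 55·m + 108·b^2 − 132·b); both groups contain (−5·m^2 + 33·m·b − 55·m + 108·b^2 − 132·b), so (m + 14·b − 13) is a factor with cofactor −5·m^2 + 33·m·b − 55·m + 108·b^2 − 132·b.
The cofactor groups again: −5·m^2 + 33·m·b − 55·m + 108·b^2 − 132·b = −m·(5·m + 12·b) + (9·b − 11)·(5·m + 12·b); both groups contain (5·m + 12·b), giving −(m − 9·b + 11)·(5·m + 12·b).

−(m − 9·b + 11)·(5·m + 12·b)·(m + 14·b − 13)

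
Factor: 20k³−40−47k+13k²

(4k+5)(5k−8)(k+1)

Among the possible rational roots, k = −5/4 is a root, so (4k+5) is a factor; dividing leaves 5k²−3k−8.
The remaining quadratic factors as (k+1)(5k−8).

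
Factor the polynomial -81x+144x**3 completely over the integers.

Every term has a factor of 9x. Then 16x**2-9 = (4x)² − (3)².

9x(4x+3)(4x-3)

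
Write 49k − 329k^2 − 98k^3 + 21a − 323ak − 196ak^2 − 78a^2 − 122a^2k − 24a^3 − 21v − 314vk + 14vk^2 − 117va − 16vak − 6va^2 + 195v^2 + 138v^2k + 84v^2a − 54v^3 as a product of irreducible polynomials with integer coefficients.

Group: 3v(−18v^2 + 10va + 4vk + 65v + 8a^2 + 22ak + 26a + 14k^2 + 47k − 7) + (−3a − 7k)(−18v^2 + 10va + 4vk + 65v + 8a^2 + 22ak + 26a + 14k^2 + 47k − 7); both groups contain (−18v^2 + 10va + 4vk + 65v + 8a^2 + 22ak + 26a + 14k^2 + 47k − 7), so (3v − 3a − 7k) is a factor with cofactor −18v^2 + 10va + 4vk + 65v + 8a^2 + 22ak + 26a + 14k^2 + 47k − 7.
The cofactor groups again: −18v^2 + 10va + 4vk + 65v + 8a^2 + 22ak + 26a + 14k^2 + 47k − 7 = −9v(2v − 2a − 2k − 7) + (−4a − 7k + 1)(2v − 2a − 2k − 7); both groups contain (2v − 2a − 2k − 7), giving −(9v + 4a + 7k − 1)(2v − 2a − 2k − 7).

−(2v − 2a − 2k − 7)(3v − 3a − 7k)(9v + 4a + 7k − 1)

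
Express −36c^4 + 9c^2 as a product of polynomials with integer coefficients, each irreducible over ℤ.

−9c^2(2c + 1)(2c − 1)

Pull out the common factor 9c^2, leaving −4c^2 + 1.
Recognize a difference of squares with the parts 1 and 2c.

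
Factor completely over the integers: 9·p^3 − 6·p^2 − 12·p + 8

Group as (9·p^3 − 12·p) + (−6·p^2 + 8) = 3·p·(3·p^2 − 4) − 2·(3·p^2 − 4).
Both groups share the factor (3·p^2 − 4).

(3·p − 2)·(3·p^2 − 4)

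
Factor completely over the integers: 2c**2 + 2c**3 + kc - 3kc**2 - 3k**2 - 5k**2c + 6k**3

Group: k(6k**2 + kc - 3k - 2c**2 - 2c) - c(6k**2 + kc - 3k - 2c**2 - 2c); both groups contain (6k**2 + kc - 3k - 2c**2 - 2c), so (k - c) is a factor with cofactor 6k**2 + kc - 3k - 2c**2 - 2c.
The cofactor groups again: 6k**2 + kc - 3k - 2c**2 - 2c = 3k(2k - c - 1) + 2c(2k - c - 1); both groups contain (2k - c - 1), giving (3k + 2c)(2k - c - 1).

(2k - c - 1)(k - c)(3k + 2c)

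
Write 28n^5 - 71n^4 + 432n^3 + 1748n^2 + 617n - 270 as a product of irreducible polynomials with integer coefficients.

(4n - 1)(7n + 5)(n + 2)(n^2 - 5n + 27)

Among the possible rational roots, n = -2 is a root, so (n + 2) is a factor; dividing leaves 28n^4 - 127n^3 + 686n^2 + 376n - 135.
Then n = 1/4 is a root, so (4n - 1) is a factor; dividing leaves 7n^3 - 30n^2 + 164n + 135.
Continuing, n = -5/7 is a root, giving the factor (7n + 5) and quotient n^2 - 5n + 27.
The quadratic n^2 - 5n + 27 has discriminant -83 < 0 and is irreducible over ℤ.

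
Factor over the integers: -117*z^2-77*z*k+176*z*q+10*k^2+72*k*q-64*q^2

Group: -13*z*(9*z-k-8*q) + (-10*k+8*q)*(9*z-k-8*q); both groups contain (9*z-k-8*q).

-(9*z-k-8*q)*(13*z+10*k-8*q)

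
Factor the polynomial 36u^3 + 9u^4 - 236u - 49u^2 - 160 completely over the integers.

(3u + 5)(3u - 8)(u + 1)(u + 4)

Among the possible rational roots, u = -5/3 is a root, giving the factor (3u + 5) and quotient 3u^3 + 7u^2 - 28u - 32.
Next, u = -1 is a root, so (u + 1) divides it; the quotient is 3u^2 + 4u - 32.
The remaining quadratic factors as (u + 4)(3u - 8).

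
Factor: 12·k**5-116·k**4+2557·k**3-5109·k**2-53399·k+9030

(2·k+7)·(6·k-1)·(k-6)·(k**2-7·k+215)

Testing divisors of the constant over divisors of the leading coefficient, k = 1/6 is a root, so (6·k-1) is a factor; dividing leaves 2·k**4-19·k**3+423·k**2-781·k-9030.
Next, k = -7/2 is a root, so (2·k+7) divides it; the quotient is k**3-13·k**2+257·k-1290.
Next, k = 6 is a root, so (k-6) is a factor; dividing leaves k**2-7·k+215.
The quadratic k**2-7·k+215 has discriminant -811 < 0 and is irreducible over ℤ.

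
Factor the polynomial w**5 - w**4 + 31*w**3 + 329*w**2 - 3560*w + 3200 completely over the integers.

Testing divisors of the constant over divisors of the leading coefficient, w = -8 is a root, giving the factor (w + 8) and quotient w**4 - 9*w**3 + 103*w**2 - 495*w + 400.
Next, w = 5 is a root, so (w - 5) divides it; the quotient is w**3 - 4*w**2 + 83*w - 80.
Then w = 1 is a root, so (w - 1) is a factor; dividing leaves w**2 - 3*w + 80.
The quadratic w**2 - 3*w + 80 has discriminant -311 < 0 and is irreducible over ℤ.

(w + 8)*(w - 1)*(w - 5)*(w**2 - 3*w + 80)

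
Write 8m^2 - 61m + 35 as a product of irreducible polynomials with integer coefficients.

(8m - 5)(m - 7)

Need a pair with product 8·35 = 280 and sum -61: that's -56 and -5.
Split the middle term: 8m^2 - 56m - 5m + 35 = 8m(m - 7) - 5(m - 7).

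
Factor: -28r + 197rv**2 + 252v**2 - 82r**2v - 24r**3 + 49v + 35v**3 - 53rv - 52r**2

Group: 4r(-6r**2 - 31rv - 13r - 5v**2 - 36v - 7) - 7v(-6r**2 - 31rv - 13r - 5v**2 - 36v - 7); both groups contain (-6r**2 - 31rv - 13r - 5v**2 - 36v - 7), so (4r - 7v) is a factor with cofactor -6r**2 - 31rv - 13r - 5v**2 - 36v - 7.
The cofactor groups again: -6r**2 - 31rv - 13r - 5v**2 - 36v - 7 = -6r(r + 5v + 1) + (-v - 7)(r + 5v + 1); both groups contain (r + 5v + 1), giving -(6r + v + 7)(r + 5v + 1).

-(4r - 7v)(6r + v + 7)(r + 5v + 1)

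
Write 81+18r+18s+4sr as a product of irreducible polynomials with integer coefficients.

(2r+9)(2s+9)

Group as (4sr+18s) + (18r+81) = 2s(2r+9) + 9(2r+9).
Both groups share the factor (2r+9).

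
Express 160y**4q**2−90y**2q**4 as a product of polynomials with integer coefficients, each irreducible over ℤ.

Factor out 10y**2q**2, leaving 16y**2−9q**2, which is a difference of two squares.

10q**2y**2(4y−3q)(4y+3q)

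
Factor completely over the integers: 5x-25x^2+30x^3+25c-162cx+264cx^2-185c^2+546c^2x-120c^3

Group: 5c(-24c^2+114cx-37c+30x^2-25x+5) + x(-24c^2+114cx-37c+30x^2-25x+5); both groups contain (-24c^2+114cx-37c+30x^2-25x+5), so (5c+x) is a factor with cofactor -24c^2+114cx-37c+30x^2-25x+5.
The cofactor groups again: -24c^2+114cx-37c+30x^2-25x+5 = -3c(8c+2x-1) + (15x-5)(8c+2x-1); both groups contain (8c+2x-1), giving -(3c-15x+5)(8c+2x-1).

-(3c-15x+5)(5c+x)(8c+2x-1)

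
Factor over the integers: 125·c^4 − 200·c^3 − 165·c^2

Pull out the common factor 5·c^2, then factor the remaining trinomial.

5·c^2·(5·c + 3)·(5·c − 11)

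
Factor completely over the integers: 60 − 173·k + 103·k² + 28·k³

(4·k − 3)·(7·k − 4)·(k + 5)

Among the possible rational roots, k = 3/4 is a root, so (4·k − 3) is a factor; dividing leaves 7·k² + 31·k − 20.
The remaining quadratic factors as (7·k − 4)(k + 5).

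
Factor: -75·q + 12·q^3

3·q·(2·q + 5)·(2·q - 5)

Pull out the common factor 3·q; 4·q^2 - 25 is a difference of squares.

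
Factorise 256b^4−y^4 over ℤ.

(4b+y)(4b−y)(16b^2+y^2)

Difference of squares twice: with A = 4b and B = y, A⁴ − B⁴ = (A² − B²)(A² + B²), and A² − B² factors again.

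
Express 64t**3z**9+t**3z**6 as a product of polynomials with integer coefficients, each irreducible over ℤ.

t**3z**6(4z+1)(16z**2-4z+1)

Every term has a factor of t**3z**6; factoring it out leaves 64z**3+1.
Recognize a sum of cubes with the parts 1 and 4z.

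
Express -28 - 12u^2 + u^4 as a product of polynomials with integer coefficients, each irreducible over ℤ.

Substitute w = u^2 to get a quadratic in w, then factor.
u^2 + 2 is irreducible over ℤ (always positive, so no real roots).
u^2 - 14 is irreducible over ℤ (14 is not a perfect square).

(u^2 + 2)(u^2 - 14)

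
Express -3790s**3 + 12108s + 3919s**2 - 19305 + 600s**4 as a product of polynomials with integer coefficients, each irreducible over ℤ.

(4s - 15)(5s + 9)(5s - 11)(6s - 13)

Testing divisors of the constant over divisors of the leading coefficient, s = 15/4 is a root, so (4s - 15) divides it; the quotient is 150s**3 - 385s**2 - 464s + 1287.
Next, s = 11/5 is a root, giving the factor (5s - 11) and quotient 30s**2 - 11s - 117.
The remaining quadratic factors as (5s + 9)(6s - 13).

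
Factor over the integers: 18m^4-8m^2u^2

Pull out the common factor 2m^2; 9m^2-4u^2 is a difference of squares.

2m^2(3m+2u)(3m-2u)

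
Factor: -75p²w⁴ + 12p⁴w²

3p²w²(2p + 5w)(2p - 5w)

Factor out 3p²w², leaving 4p² - 25w², which is a difference of two squares.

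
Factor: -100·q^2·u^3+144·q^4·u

Pull out the common factor 4·q^2·u; 36·q^2-25·u^2 is a difference of squares.

4·q^2·u·(6·q+5·u)·(6·q-5·u)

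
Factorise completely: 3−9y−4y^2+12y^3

(3y−1)(4y^2−3)

Group as (12y^3−9y) + (−4y^2+3) = 3y(4y^2−3) − (4y^2−3).
Both groups share the factor (4y^2−3).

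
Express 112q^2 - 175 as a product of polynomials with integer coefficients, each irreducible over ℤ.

7(4q + 5)(4q - 5)

Pull out the common factor 7; 16q^2 - 25 is a difference of squares.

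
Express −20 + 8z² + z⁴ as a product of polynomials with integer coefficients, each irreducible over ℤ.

(z² + 10)(z² − 2)

Substitute u = z² to get a quadratic in u, then factor.
z² + 10 is irreducible over ℤ (always positive, so no real roots).
z² − 2 is irreducible over ℤ (2 is not a perfect square).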